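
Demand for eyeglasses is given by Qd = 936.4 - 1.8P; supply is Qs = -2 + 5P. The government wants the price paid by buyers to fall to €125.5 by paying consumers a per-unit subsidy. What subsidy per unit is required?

Required subsidy s = €17 per unit

At a buyer price of 125.5, quantity demanded is 936.4 − 1.8·125.5 = 710.5.
Sellers supply 710.5 only when they receive Ps with -2 + 5·Ps = 710.5, i.e. Ps = 142.5.
s = Ps − Pb = 142.5 − 125.5 = 17.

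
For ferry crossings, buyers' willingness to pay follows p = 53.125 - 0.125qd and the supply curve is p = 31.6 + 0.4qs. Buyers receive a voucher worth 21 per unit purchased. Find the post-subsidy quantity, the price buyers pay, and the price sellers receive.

q' = 81; buyers pay 43; sellers receive 64

Pre-subsidy: 53.125 - 0.125q = 31.6 + 0.4q gives q* = 41 and p* = 48.
With the rebate, buyers effectively pay pb = ps − 21, where ps is the price sellers receive.
On the curves, pb = 53.125 - 0.125q and ps = 31.6 + 0.4q; the wedge ps − pb = 21 gives 31.6 + 0.4q − (53.125 - 0.125q) = 21, so q' = 81.
Then pb = 53.125 − 0.125·81 = 43 and ps = 31.6 + 0.4·81 = 64.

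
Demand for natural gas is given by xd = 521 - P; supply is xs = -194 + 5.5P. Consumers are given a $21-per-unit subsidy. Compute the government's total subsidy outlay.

Pre-subsidy: 521 - P = -194 + 5.5P gives P* = 110, x* = 411.
With the rebate, buyers effectively pay Pb = Ps − 21, where Ps is the price sellers receive.
Demand in terms of Ps becomes xd = 521 − 1(Ps − 21) = 542 - Ps. Setting this equal to supply: 542 - Ps = -194 + 5.5Ps, so Ps = 1472/13.
Buyers pay Pb = 1472/13 − 21 = 1199/13; x' = -194 + 5.5·(1472/13) = 5574/13.
Government outlay = subsidy × quantity = 21 × 5574/13 = 117054/13.

Government cost = 117054/13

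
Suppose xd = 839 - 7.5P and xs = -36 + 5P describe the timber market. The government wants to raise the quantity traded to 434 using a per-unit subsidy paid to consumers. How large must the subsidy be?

Required subsidy s = 40 per unit

At x = 434, invert demand for the buyer price: Pb = (839 − 434)/7.5 = 54; invert supply for the seller price: Ps = (434 − (-36))/5 = 94.
The subsidy must fill the gap: s = Ps − Pb = 94 − 54 = 40.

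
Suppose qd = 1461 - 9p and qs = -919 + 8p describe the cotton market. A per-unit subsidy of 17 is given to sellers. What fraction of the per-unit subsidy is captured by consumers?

Pre-subsidy: 1461 - 9p = -919 + 8p gives p* = 140, q* = 201.
With the subsidy, sellers receive ps = pb + 17 for each unit, where pb is the price buyers pay.
Supply in terms of pb becomes qs = -919 + 8(pb + 17) = -783 + 8pb. Setting this equal to demand: 1461 - 9pb = -783 + 8pb, so pb = 132.
Sellers receive ps = 132 + 17 = 149; q' = 1461 − 9·132 = 273.
Buyers' price falls by p* − pb = 140 − 132 = 8; sellers' price rises by ps − p* = 149 − 140 = 9.
So consumers capture 8/17 = 8/17 of each unit of subsidy.

Consumer share = 8/17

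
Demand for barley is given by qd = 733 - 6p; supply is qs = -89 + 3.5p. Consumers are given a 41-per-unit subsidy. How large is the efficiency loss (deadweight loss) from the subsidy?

Deadweight loss = 35301/19

Pre-subsidy: 733 - 6p = -89 + 3.5p gives p* = 1644/19, q* = 4063/19.
With the rebate, buyers effectively pay pb = ps − 41, where ps is the price sellers receive.
Demand in terms of ps becomes qd = 733 − 6(ps − 41) = 979 - 6ps. Setting this equal to supply: 979 - 6ps = -89 + 3.5ps, so ps = 2136/19.
Buyers pay pb = 2136/19 − 41 = 1357/19; q' = -89 + 3.5·(2136/19) = 5785/19.
The subsidy expands output by 5785/19 − 4063/19 = 1722/19 past the efficient level; on those units the gap between marginal cost and willingness to pay runs from 0 up to 41.
DWL = ½ × 41 × 1722/19 = 35301/19.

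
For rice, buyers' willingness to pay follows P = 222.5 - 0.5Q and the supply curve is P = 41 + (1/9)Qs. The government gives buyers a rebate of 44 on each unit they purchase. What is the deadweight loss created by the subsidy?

Pre-subsidy: 222.5 - 0.5Q = 41 + (1/9)Q gives Q* = 297 and P* = 74.
With the rebate, buyers effectively pay Pb = Ps − 44, where Ps is the price sellers receive.
On the curves, Pb = 222.5 - 0.5Q and Ps = 41 + (1/9)Q; the wedge Ps − Pb = 44 gives 41 + (1/9)Q − (222.5 - 0.5Q) = 44, so Q' = 369.
Then Pb = 222.5 − 0.5·369 = 38 and Ps = 41 + (1/9)·369 = 82.
The subsidy expands output by 369 − 297 = 72 past the efficient level; on those units the gap between marginal cost and willingness to pay runs from 0 up to 44.
DWL = ½ × 44 × 72 = 1584.

Deadweight loss = 1584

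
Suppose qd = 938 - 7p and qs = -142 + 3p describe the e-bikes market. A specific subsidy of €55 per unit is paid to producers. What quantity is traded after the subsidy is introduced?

Pre-subsidy: 938 - 7p = -142 + 3p gives p* = 108, q* = 182.
With the subsidy, sellers receive ps = pb + 55 for each unit, where pb is the price buyers pay.
Supply in terms of pb becomes qs = -142 + 3(pb + 55) = 23 + 3pb. Setting this equal to demand: 938 - 7pb = 23 + 3pb, so pb = 91.5.
Sellers receive ps = 91.5 + 55 = 146.5; q' = 938 − 7·91.5 = 297.5.

q' = 297.5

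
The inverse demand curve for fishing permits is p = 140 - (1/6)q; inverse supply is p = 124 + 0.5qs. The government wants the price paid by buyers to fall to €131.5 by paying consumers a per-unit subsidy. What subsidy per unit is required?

At a buyer price of 131.5, quantity demanded is 840 − 6·131.5 = 51.
Sellers supply 51 only when they receive ps = 124 + 0.5·51 = 149.5.
s = ps − pb = 149.5 − 131.5 = 18.

Required subsidy s = €18 per unit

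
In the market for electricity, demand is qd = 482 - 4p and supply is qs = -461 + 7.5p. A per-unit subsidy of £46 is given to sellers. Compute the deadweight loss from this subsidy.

Deadweight loss = £2760

Pre-subsidy: 482 - 4p = -461 + 7.5p gives p* = 82, q* = 154.
With the subsidy, sellers receive ps = pb + 46 for each unit, where pb is the price buyers pay.
Supply in terms of pb becomes qs = -461 + 7.5(pb + 46) = -116 + 7.5pb. Setting this equal to demand: 482 - 4pb = -116 + 7.5pb, so pb = 52.
Sellers receive ps = 52 + 46 = 98; q' = 482 − 4·52 = 274.
The subsidy expands output by 274 − 154 = 120 past the efficient level; on those units the gap between marginal cost and willingness to pay runs from 0 up to 46.
DWL = ½ × 46 × 120 = 2760.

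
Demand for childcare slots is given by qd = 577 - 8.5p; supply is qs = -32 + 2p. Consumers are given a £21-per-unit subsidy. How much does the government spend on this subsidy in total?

Pre-subsidy: 577 - 8.5p = -32 + 2p gives p* = 58, q* = 84.
With the rebate, buyers effectively pay pb = ps − 21, where ps is the price sellers receive.
Demand in terms of ps becomes qd = 577 − 8.5(ps − 21) = 755.5 - 8.5ps. Setting this equal to supply: 755.5 - 8.5ps = -32 + 2ps, so ps = 75.
Buyers pay pb = 75 − 21 = 54; q' = -32 + 2·75 = 118.
Government outlay = subsidy × quantity = 21 × 118 = 2478.

Government cost = £2478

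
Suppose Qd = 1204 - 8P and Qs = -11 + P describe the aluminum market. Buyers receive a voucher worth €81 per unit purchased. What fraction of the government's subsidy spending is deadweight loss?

Pre-subsidy: 1204 - 8P = -11 + P gives P* = 135, Q* = 124.
With the rebate, buyers effectively pay Pb = Ps − 81, where Ps is the price sellers receive.
Demand in terms of Ps becomes Qd = 1204 − 8(Ps − 81) = 1852 - 8Ps. Setting this equal to supply: 1852 - 8Ps = -11 + Ps, so Ps = 207.
Buyers pay Pb = 207 − 81 = 126; Q' = -11 + 1·207 = 196.
ΔCS = ½(124 + 196)(135 − 126) = 1440; ΔPS = ½(124 + 196)(207 − 135) = 11520.
Government spending = 81 × 196 = 15876.
DWL = ½ × 81 × (196 − 124) = 2916; fraction = 2916 / 15876 = 9/49.

DWL / government spending = 9/49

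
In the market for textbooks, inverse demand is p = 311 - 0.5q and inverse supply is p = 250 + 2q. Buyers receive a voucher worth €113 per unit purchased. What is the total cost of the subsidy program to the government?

Government cost = €7864.8

Pre-subsidy: 311 - 0.5q = 250 + 2q gives q* = 24.4 and p* = 298.8.
With the rebate, buyers effectively pay pb = ps − 113, where ps is the price sellers receive.
On the curves, pb = 311 - 0.5q and ps = 250 + 2q; the wedge ps − pb = 113 gives 250 + 2q − (311 - 0.5q) = 113, so q' = 69.6.
Then pb = 311 − 0.5·69.6 = 276.2 and ps = 250 + 2·69.6 = 389.2.
Government outlay = subsidy × quantity = 113 × 69.6 = 7864.8.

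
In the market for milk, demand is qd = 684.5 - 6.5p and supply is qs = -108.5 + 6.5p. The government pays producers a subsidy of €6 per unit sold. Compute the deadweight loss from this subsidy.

Pre-subsidy: 684.5 - 6.5p = -108.5 + 6.5p gives p* = 61, q* = 288.
With the subsidy, sellers receive ps = pb + 6 for each unit, where pb is the price buyers pay.
Supply in terms of pb becomes qs = -108.5 + 6.5(pb + 6) = -69.5 + 6.5pb. Setting this equal to demand: 684.5 - 6.5pb = -69.5 + 6.5pb, so pb = 58.
Sellers receive ps = 58 + 6 = 64; q' = 684.5 − 6.5·58 = 307.5.
The subsidy expands output by 307.5 − 288 = 19.5 past the efficient level; on those units the gap between marginal cost and willingness to pay runs from 0 up to 6.
DWL = ½ × 6 × 19.5 = 58.5.

Deadweight loss = €58.5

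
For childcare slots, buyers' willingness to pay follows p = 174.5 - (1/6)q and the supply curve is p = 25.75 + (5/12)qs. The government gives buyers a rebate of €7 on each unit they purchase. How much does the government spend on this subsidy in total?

Pre-subsidy: 174.5 - (1/6)q = 25.75 + (5/12)q gives q* = 255 and p* = 132.
With the rebate, buyers effectively pay pb = ps − 7, where ps is the price sellers receive.
On the curves, pb = 174.5 - (1/6)q and ps = 25.75 + (5/12)q; the wedge ps − pb = 7 gives 25.75 + (5/12)q − (174.5 - (1/6)q) = 7, so q' = 267.
Then pb = 174.5 − (1/6)·267 = 130 and ps = 25.75 + (5/12)·267 = 137.
Government outlay = subsidy × quantity = 7 × 267 = 1869.

Government cost = €1869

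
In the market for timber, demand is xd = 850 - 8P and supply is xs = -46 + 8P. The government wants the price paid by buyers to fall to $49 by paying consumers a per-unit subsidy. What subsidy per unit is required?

At a buyer price of 49, quantity demanded is 850 − 8·49 = 458.
Sellers supply 458 only when they receive Ps with -46 + 8·Ps = 458, i.e. Ps = 63.
s = Ps − Pb = 63 − 49 = 14.

Required subsidy s = $14 per unit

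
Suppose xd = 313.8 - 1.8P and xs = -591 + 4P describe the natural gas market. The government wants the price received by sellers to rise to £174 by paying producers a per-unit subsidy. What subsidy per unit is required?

Required subsidy s = £58 per unit

At a seller price of 174, quantity supplied is -591 + 4·174 = 105.
Buyers absorb 105 only when they pay Pb with 313.8 − 1.8·Pb = 105, i.e. Pb = 116.
s = Ps − Pb = 174 − 116 = 58.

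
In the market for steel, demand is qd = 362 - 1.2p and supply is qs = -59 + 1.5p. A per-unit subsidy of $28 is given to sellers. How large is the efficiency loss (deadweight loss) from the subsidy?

Pre-subsidy: 362 - 1.2p = -59 + 1.5p gives p* = 4210/27, q* = 1574/9.
With the subsidy, sellers receive ps = pb + 28 for each unit, where pb is the price buyers pay.
Supply in terms of pb becomes qs = -59 + 1.5(pb + 28) = -17 + 1.5pb. Setting this equal to demand: 362 - 1.2pb = -17 + 1.5pb, so pb = 3790/27.
Sellers receive ps = 3790/27 + 28 = 4546/27; q' = 362 − 1.2·(3790/27) = 1742/9.
The subsidy expands output by 1742/9 − 1574/9 = 56/3 past the efficient level; on those units the gap between marginal cost and willingness to pay runs from 0 up to 28.
DWL = ½ × 28 × 56/3 = 784/3.

Deadweight loss = 784/3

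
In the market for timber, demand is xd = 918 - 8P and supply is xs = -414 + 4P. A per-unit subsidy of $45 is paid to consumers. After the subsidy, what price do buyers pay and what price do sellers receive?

Pre-subsidy: 918 - 8P = -414 + 4P gives P* = 111, x* = 30.
With the rebate, buyers effectively pay Pb = Ps − 45, where Ps is the price sellers receive.
Demand in terms of Ps becomes xd = 918 − 8(Ps − 45) = 1278 - 8Ps. Setting this equal to supply: 1278 - 8Ps = -414 + 4Ps, so Ps = 141.
Buyers pay Pb = 141 − 45 = 96; x' = -414 + 4·141 = 150.

Buyers pay $96; sellers receive $141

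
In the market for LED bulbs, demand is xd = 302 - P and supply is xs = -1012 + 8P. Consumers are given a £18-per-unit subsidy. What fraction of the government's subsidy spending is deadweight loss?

DWL / government spending = 2/43

Pre-subsidy: 302 - P = -1012 + 8P gives P* = 146, x* = 156.
With the rebate, buyers effectively pay Pb = Ps − 18, where Ps is the price sellers receive.
Demand in terms of Ps becomes xd = 302 − 1(Ps − 18) = 320 - Ps. Setting this equal to supply: 320 - Ps = -1012 + 8Ps, so Ps = 148.
Buyers pay Pb = 148 − 18 = 130; x' = -1012 + 8·148 = 172.
ΔCS = ½(156 + 172)(146 − 130) = 2624; ΔPS = ½(156 + 172)(148 − 146) = 328.
Government spending = 18 × 172 = 3096.
DWL = ½ × 18 × (172 − 156) = 144; fraction = 144 / 3096 = 2/43.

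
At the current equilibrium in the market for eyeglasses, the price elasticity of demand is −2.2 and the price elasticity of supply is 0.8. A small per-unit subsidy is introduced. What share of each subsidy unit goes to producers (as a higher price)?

Producer share = 11/15

For a small subsidy around the equilibrium, the benefit split depends on the relative slopes, which at a point are proportional to the elasticities.
Buyer share = εs/(εs + |εd|) = 0.8/(0.8 + 2.2) = 4/15; seller share = |εd|/(εs + |εd|) = 11/15.
So producers capture 11/15 of the subsidy.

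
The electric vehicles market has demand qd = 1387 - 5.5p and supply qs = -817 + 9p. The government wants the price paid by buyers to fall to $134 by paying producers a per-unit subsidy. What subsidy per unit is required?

Required subsidy s = $29 per unit

At a buyer price of 134, quantity demanded is 1387 − 5.5·134 = 650.
Sellers supply 650 only when they receive ps with -817 + 9·ps = 650, i.e. ps = 163.
s = ps − pb = 163 − 134 = 29.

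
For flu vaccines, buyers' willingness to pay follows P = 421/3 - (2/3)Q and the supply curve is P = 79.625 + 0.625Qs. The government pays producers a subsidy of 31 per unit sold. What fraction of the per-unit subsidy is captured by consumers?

Pre-subsidy: 421/3 - (2/3)Q = 79.625 + 0.625Q gives Q* = 47 and P* = 109.
With the subsidy, sellers receive Ps = Pb + 31 for each unit, where Pb is the price buyers pay.
On the curves, Pb = 421/3 - (2/3)Q and Ps = 79.625 + 0.625Q; the wedge Ps − Pb = 31 gives 79.625 + 0.625Q − (421/3 - (2/3)Q) = 31, so Q' = 71.
Then Pb = 421/3 − (2/3)·71 = 93 and Ps = 79.625 + 0.625·71 = 124.
Buyers' price falls by P* − Pb = 109 − 93 = 16; sellers' price rises by Ps − P* = 124 − 109 = 15.
So consumers capture 16/31 = 16/31 of each unit of subsidy.

Consumer share = 16/31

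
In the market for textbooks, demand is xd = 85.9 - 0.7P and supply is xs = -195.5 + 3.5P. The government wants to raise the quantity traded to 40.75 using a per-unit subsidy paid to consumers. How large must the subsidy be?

Required subsidy s = 3 per unit

At x = 40.75, invert demand for the buyer price: Pb = (85.9 − 40.75)/0.7 = 64.5; invert supply for the seller price: Ps = (40.75 − (-195.5))/3.5 = 67.5.
The subsidy must fill the gap: s = Ps − Pb = 67.5 − 64.5 = 3.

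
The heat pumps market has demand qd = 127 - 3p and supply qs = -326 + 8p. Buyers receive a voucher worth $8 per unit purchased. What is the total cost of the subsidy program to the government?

Government cost = 1840/11

Pre-subsidy: 127 - 3p = -326 + 8p gives p* = 453/11, q* = 38/11.
With the rebate, buyers effectively pay pb = ps − 8, where ps is the price sellers receive.
Demand in terms of ps becomes qd = 127 − 3(ps − 8) = 151 - 3ps. Setting this equal to supply: 151 - 3ps = -326 + 8ps, so ps = 477/11.
Buyers pay pb = 477/11 − 8 = 389/11; q' = -326 + 8·(477/11) = 230/11.
Government outlay = subsidy × quantity = 8 × 230/11 = 1840/11.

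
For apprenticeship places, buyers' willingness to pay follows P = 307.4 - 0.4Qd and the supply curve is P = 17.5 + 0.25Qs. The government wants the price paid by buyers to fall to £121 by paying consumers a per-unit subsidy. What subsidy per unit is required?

At a buyer price of 121, quantity demanded is 768.5 − 2.5·121 = 466.
Sellers supply 466 only when they receive Ps = 17.5 + 0.25·466 = 134.
s = Ps − Pb = 134 − 121 = 13.

Required subsidy s = £13 per unit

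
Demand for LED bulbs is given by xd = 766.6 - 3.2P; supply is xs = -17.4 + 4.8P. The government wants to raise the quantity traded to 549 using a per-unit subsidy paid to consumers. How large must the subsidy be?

Required subsidy s = 50 per unit

At x = 549, invert demand for the buyer price: Pb = (766.6 − 549)/3.2 = 68; invert supply for the seller price: Ps = (549 − (-17.4))/4.8 = 118.
The subsidy must fill the gap: s = Ps − Pb = 118 − 68 = 50.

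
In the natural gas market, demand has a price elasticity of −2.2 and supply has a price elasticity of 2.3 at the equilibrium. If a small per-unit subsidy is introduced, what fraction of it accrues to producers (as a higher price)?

Producer share = 22/45

For a small subsidy around the equilibrium, the benefit split depends on the relative slopes, which at a point are proportional to the elasticities.
Buyer share = εs/(εs + |εd|) = 2.3/(2.3 + 2.2) = 23/45; seller share = |εd|/(εs + |εd|) = 22/45.
So producers capture 22/45 of the subsidy.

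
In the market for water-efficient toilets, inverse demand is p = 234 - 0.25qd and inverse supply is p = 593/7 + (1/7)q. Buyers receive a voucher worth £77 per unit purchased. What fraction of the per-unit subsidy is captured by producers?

Pre-subsidy: 234 - 0.25q = 593/7 + (1/7)q gives q* = 380 and p* = 139.
With the rebate, buyers effectively pay pb = ps − 77, where ps is the price sellers receive.
On the curves, pb = 234 - 0.25q and ps = 593/7 + (1/7)q; the wedge ps − pb = 77 gives 593/7 + (1/7)q − (234 - 0.25q) = 77, so q' = 576.
Then pb = 234 − 0.25·576 = 90 and ps = 593/7 + (1/7)·576 = 167.
Buyers' price falls by p* − pb = 139 − 90 = 49; sellers' price rises by ps − p* = 167 − 139 = 28.
So producers capture 28/77 = 4/11 of each unit of subsidy.

Producer share = 4/11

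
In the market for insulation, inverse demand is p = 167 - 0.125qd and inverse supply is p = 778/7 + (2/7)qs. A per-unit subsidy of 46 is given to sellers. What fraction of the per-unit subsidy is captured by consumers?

Pre-subsidy: 167 - 0.125q = 778/7 + (2/7)q gives q* = 136 and p* = 150.
With the subsidy, sellers receive ps = pb + 46 for each unit, where pb is the price buyers pay.
On the curves, pb = 167 - 0.125q and ps = 778/7 + (2/7)q; the wedge ps − pb = 46 gives 778/7 + (2/7)q − (167 - 0.125q) = 46, so q' = 248.
Then pb = 167 − 0.125·248 = 136 and ps = 778/7 + (2/7)·248 = 182.
Buyers' price falls by p* − pb = 150 − 136 = 14; sellers' price rises by ps − p* = 182 − 150 = 32.
So consumers capture 14/46 = 7/23 of each unit of subsidy.

Consumer share = 7/23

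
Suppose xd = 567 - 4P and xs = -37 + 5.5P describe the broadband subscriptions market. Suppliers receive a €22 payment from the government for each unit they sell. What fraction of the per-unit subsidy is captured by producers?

Producer share = 8/19

Pre-subsidy: 567 - 4P = -37 + 5.5P gives P* = 1208/19, x* = 5941/19.
With the subsidy, sellers receive Ps = Pb + 22 for each unit, where Pb is the price buyers pay.
Supply in terms of Pb becomes xs = -37 + 5.5(Pb + 22) = 84 + 5.5Pb. Setting this equal to demand: 567 - 4Pb = 84 + 5.5Pb, so Pb = 966/19.
Sellers receive Ps = 966/19 + 22 = 1384/19; x' = 567 − 4·(966/19) = 6909/19.
Buyers' price falls by P* − Pb = 1208/19 − 966/19 = 242/19; sellers' price rises by Ps − P* = 1384/19 − 1208/19 = 176/19.
So producers capture (176/19)/22 = 8/19 of each unit of subsidy.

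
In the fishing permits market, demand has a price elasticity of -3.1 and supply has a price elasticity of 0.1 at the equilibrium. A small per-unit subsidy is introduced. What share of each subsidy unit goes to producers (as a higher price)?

Producer share = 0.96875

For a small subsidy around the equilibrium, the benefit split depends on the relative slopes, which at a point are proportional to the elasticities.
Buyer share = εs/(εs + |εd|) = 0.1/(0.1 + 3.1) = 0.03125; seller share = |εd|/(εs + |εd|) = 0.96875.
So producers capture 0.96875 of the subsidy.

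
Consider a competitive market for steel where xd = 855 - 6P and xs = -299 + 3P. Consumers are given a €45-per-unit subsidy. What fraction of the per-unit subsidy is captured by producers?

Pre-subsidy: 855 - 6P = -299 + 3P gives P* = 1154/9, x* = 257/3.
With the rebate, buyers effectively pay Pb = Ps − 45, where Ps is the price sellers receive.
Demand in terms of Ps becomes xd = 855 − 6(Ps − 45) = 1125 - 6Ps. Setting this equal to supply: 1125 - 6Ps = -299 + 3Ps, so Ps = 1424/9.
Buyers pay Pb = 1424/9 − 45 = 1019/9; x' = -299 + 3·(1424/9) = 527/3.
Buyers' price falls by P* − Pb = 1154/9 − 1019/9 = 15; sellers' price rises by Ps − P* = 1424/9 − 1154/9 = 30.
So producers capture 30/45 = 2/3 of each unit of subsidy.

Producer share = 2/3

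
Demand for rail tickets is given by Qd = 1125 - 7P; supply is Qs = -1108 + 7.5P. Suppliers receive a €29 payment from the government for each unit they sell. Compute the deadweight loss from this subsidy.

Deadweight loss = €1522.5

Pre-subsidy: 1125 - 7P = -1108 + 7.5P gives P* = 154, Q* = 47.
With the subsidy, sellers receive Ps = Pb + 29 for each unit, where Pb is the price buyers pay.
Supply in terms of Pb becomes Qs = -1108 + 7.5(Pb + 29) = -890.5 + 7.5Pb. Setting this equal to demand: 1125 - 7Pb = -890.5 + 7.5Pb, so Pb = 139.
Sellers receive Ps = 139 + 29 = 168; Q' = 1125 − 7·139 = 152.
The subsidy expands output by 152 − 47 = 105 past the efficient level; on those units the gap between marginal cost and willingness to pay runs from 0 up to 29.
DWL = ½ × 29 × 105 = 1522.5.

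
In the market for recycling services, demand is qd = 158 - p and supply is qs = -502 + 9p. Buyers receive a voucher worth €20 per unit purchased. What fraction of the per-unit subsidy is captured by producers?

Producer share = 0.1

Pre-subsidy: 158 - p = -502 + 9p gives p* = 66, q* = 92.
With the rebate, buyers effectively pay pb = ps − 20, where ps is the price sellers receive.
Demand in terms of ps becomes qd = 158 − 1(ps − 20) = 178 - ps. Setting this equal to supply: 178 - ps = -502 + 9ps, so ps = 68.
Buyers pay pb = 68 − 20 = 48; q' = -502 + 9·68 = 110.
Buyers' price falls by p* − pb = 66 − 48 = 18; sellers' price rises by ps − p* = 68 − 66 = 2.
So producers capture 2/20 = 0.1 of each unit of subsidy.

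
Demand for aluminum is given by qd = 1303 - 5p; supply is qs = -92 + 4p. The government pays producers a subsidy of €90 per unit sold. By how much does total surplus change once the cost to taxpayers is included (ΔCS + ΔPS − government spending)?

Pre-subsidy: 1303 - 5p = -92 + 4p gives p* = 155, q* = 528.
With the subsidy, sellers receive ps = pb + 90 for each unit, where pb is the price buyers pay.
Supply in terms of pb becomes qs = -92 + 4(pb + 90) = 268 + 4pb. Setting this equal to demand: 1303 - 5pb = 268 + 4pb, so pb = 115.
Sellers receive ps = 115 + 90 = 205; q' = 1303 − 5·115 = 728.
ΔCS = ½(528 + 728)(155 − 115) = 25120; ΔPS = ½(528 + 728)(205 − 155) = 31400.
Government spending = 90 × 728 = 65520.
Net change = 25120 + 31400 − 65520 = -9000. The loss equals the DWL triangle ½·90·200.

Net change in total surplus = -€9000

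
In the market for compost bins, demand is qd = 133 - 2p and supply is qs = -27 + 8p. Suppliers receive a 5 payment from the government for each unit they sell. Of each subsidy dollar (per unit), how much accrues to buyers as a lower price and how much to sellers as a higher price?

Pre-subsidy: 133 - 2p = -27 + 8p gives p* = 16, q* = 101.
With the subsidy, sellers receive ps = pb + 5 for each unit, where pb is the price buyers pay.
Supply in terms of pb becomes qs = -27 + 8(pb + 5) = 13 + 8pb. Setting this equal to demand: 133 - 2pb = 13 + 8pb, so pb = 12.
Sellers receive ps = 12 + 5 = 17; q' = 133 − 2·12 = 109.
Buyers' price falls by p* − pb = 16 − 12 = 4; sellers' price rises by ps − p* = 17 − 16 = 1.

Buyers gain 4 per unit; sellers gain 1 per unit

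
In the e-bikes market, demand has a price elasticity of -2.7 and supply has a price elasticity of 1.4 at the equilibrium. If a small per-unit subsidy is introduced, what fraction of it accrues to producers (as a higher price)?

Producer share = 27/41

For a small subsidy around the equilibrium, the benefit split depends on the relative slopes, which at a point are proportional to the elasticities.
Buyer share = εs/(εs + |εd|) = 1.4/(1.4 + 2.7) = 14/41; seller share = |εd|/(εs + |εd|) = 27/41.
So producers capture 27/41 of the subsidy.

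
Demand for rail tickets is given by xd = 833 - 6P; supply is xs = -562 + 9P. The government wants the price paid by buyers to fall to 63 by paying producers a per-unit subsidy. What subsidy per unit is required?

At a buyer price of 63, quantity demanded is 833 − 6·63 = 455.
Sellers supply 455 only when they receive Ps with -562 + 9·Ps = 455, i.e. Ps = 113.
s = Ps − Pb = 113 − 63 = 50.

Required subsidy s = 50 per unit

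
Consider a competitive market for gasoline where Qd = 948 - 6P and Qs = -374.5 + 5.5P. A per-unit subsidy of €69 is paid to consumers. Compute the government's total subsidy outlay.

Pre-subsidy: 948 - 6P = -374.5 + 5.5P gives P* = 115, Q* = 258.
With the rebate, buyers effectively pay Pb = Ps − 69, where Ps is the price sellers receive.
Demand in terms of Ps becomes Qd = 948 − 6(Ps − 69) = 1362 - 6Ps. Setting this equal to supply: 1362 - 6Ps = -374.5 + 5.5Ps, so Ps = 151.
Buyers pay Pb = 151 − 69 = 82; Q' = -374.5 + 5.5·151 = 456.
Government outlay = subsidy × quantity = 69 × 456 = 31464.

Government cost = €31464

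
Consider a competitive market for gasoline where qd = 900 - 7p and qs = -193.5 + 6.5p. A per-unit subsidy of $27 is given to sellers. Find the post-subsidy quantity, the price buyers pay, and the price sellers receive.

Pre-subsidy: 900 - 7p = -193.5 + 6.5p gives p* = 81, q* = 333.
With the subsidy, sellers receive ps = pb + 27 for each unit, where pb is the price buyers pay.
Supply in terms of pb becomes qs = -193.5 + 6.5(pb + 27) = -18 + 6.5pb. Setting this equal to demand: 900 - 7pb = -18 + 6.5pb, so pb = 68.
Sellers receive ps = 68 + 27 = 95; q' = 900 − 7·68 = 424.

q' = 424; buyers pay $68; sellers receive $95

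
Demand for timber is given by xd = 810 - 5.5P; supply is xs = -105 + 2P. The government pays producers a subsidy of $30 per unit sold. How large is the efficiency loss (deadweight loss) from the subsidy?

Pre-subsidy: 810 - 5.5P = -105 + 2P gives P* = 122, x* = 139.
With the subsidy, sellers receive Ps = Pb + 30 for each unit, where Pb is the price buyers pay.
Supply in terms of Pb becomes xs = -105 + 2(Pb + 30) = -45 + 2Pb. Setting this equal to demand: 810 - 5.5Pb = -45 + 2Pb, so Pb = 114.
Sellers receive Ps = 114 + 30 = 144; x' = 810 − 5.5·114 = 183.
The subsidy expands output by 183 − 139 = 44 past the efficient level; on those units the gap between marginal cost and willingness to pay runs from 0 up to 30.
DWL = ½ × 30 × 44 = 660.

Deadweight loss = $660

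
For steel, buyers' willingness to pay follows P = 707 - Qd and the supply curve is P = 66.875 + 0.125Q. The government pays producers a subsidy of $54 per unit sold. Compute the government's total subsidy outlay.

Government cost = $33318

Pre-subsidy: 707 - Q = 66.875 + 0.125Q gives Q* = 569 and P* = 138.
With the subsidy, sellers receive Ps = Pb + 54 for each unit, where Pb is the price buyers pay.
On the curves, Pb = 707 - Q and Ps = 66.875 + 0.125Q; the wedge Ps − Pb = 54 gives 66.875 + 0.125Q − (707 - Q) = 54, so Q' = 617.
Then Pb = 707 − 1·617 = 90 and Ps = 66.875 + 0.125·617 = 144.
Government outlay = subsidy × quantity = 54 × 617 = 33318.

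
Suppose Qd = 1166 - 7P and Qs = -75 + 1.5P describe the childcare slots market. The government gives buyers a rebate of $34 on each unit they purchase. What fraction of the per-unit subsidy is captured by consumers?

Consumer share = 3/17

Pre-subsidy: 1166 - 7P = -75 + 1.5P gives P* = 146, Q* = 144.
With the rebate, buyers effectively pay Pb = Ps − 34, where Ps is the price sellers receive.
Demand in terms of Ps becomes Qd = 1166 − 7(Ps − 34) = 1404 - 7Ps. Setting this equal to supply: 1404 - 7Ps = -75 + 1.5Ps, so Ps = 174.
Buyers pay Pb = 174 − 34 = 140; Q' = -75 + 1.5·174 = 186.
Buyers' price falls by P* − Pb = 146 − 140 = 6; sellers' price rises by Ps − P* = 174 − 146 = 28.
So consumers capture 6/34 = 3/17 of each unit of subsidy.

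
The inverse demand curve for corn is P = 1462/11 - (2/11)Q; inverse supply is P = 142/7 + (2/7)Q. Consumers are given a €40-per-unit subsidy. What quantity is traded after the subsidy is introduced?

Q' = 2938/9

Pre-subsidy: 1462/11 - (2/11)Q = 142/7 + (2/7)Q gives Q* = 2168/9 and P* = 802/9.
With the rebate, buyers effectively pay Pb = Ps − 40, where Ps is the price sellers receive.
On the curves, Pb = 1462/11 - (2/11)Q and Ps = 142/7 + (2/7)Q; the wedge Ps − Pb = 40 gives 142/7 + (2/7)Q − (1462/11 - (2/11)Q) = 40, so Q' = 2938/9.
Then Pb = 1462/11 − (2/11)·(2938/9) = 662/9 and Ps = 142/7 + (2/7)·(2938/9) = 1022/9.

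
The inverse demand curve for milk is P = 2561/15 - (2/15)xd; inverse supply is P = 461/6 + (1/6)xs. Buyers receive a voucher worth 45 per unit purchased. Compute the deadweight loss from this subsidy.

Pre-subsidy: 2561/15 - (2/15)x = 461/6 + (1/6)x gives x* = 313 and P* = 129.
With the rebate, buyers effectively pay Pb = Ps − 45, where Ps is the price sellers receive.
On the curves, Pb = 2561/15 - (2/15)x and Ps = 461/6 + (1/6)x; the wedge Ps − Pb = 45 gives 461/6 + (1/6)x − (2561/15 - (2/15)x) = 45, so x' = 463.
Then Pb = 2561/15 − (2/15)·463 = 109 and Ps = 461/6 + (1/6)·463 = 154.
The subsidy expands output by 463 − 313 = 150 past the efficient level; on those units the gap between marginal cost and willingness to pay runs from 0 up to 45.
DWL = ½ × 45 × 150 = 3375.

Deadweight loss = 3375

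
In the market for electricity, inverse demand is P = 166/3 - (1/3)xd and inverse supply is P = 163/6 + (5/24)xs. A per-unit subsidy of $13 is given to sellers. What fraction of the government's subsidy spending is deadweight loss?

Pre-subsidy: 166/3 - (1/3)x = 163/6 + (5/24)x gives x* = 52 and P* = 38.
With the subsidy, sellers receive Ps = Pb + 13 for each unit, where Pb is the price buyers pay.
On the curves, Pb = 166/3 - (1/3)x and Ps = 163/6 + (5/24)x; the wedge Ps − Pb = 13 gives 163/6 + (5/24)x − (166/3 - (1/3)x) = 13, so x' = 76.
Then Pb = 166/3 − (1/3)·76 = 30 and Ps = 163/6 + (5/24)·76 = 43.
ΔCS = ½(52 + 76)(38 − 30) = 512; ΔPS = ½(52 + 76)(43 − 38) = 320.
Government spending = 13 × 76 = 988.
DWL = ½ × 13 × (76 − 52) = 156; fraction = 156 / 988 = 3/19.

DWL / government spending = 3/19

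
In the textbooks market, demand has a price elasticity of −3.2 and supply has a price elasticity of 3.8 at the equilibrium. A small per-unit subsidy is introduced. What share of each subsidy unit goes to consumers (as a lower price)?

For a small subsidy around the equilibrium, the benefit split depends on the relative slopes, which at a point are proportional to the elasticities.
Buyer share = εs/(εs + |εd|) = 3.8/(3.8 + 3.2) = 19/35; seller share = |εd|/(εs + |εd|) = 16/35.

Consumer share = 19/35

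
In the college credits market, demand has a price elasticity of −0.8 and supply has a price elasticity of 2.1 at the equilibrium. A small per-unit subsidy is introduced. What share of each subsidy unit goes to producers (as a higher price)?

For a small subsidy around the equilibrium, the benefit split depends on the relative slopes, which at a point are proportional to the elasticities.
Buyer share = εs/(εs + |εd|) = 2.1/(2.1 + 0.8) = 21/29; seller share = |εd|/(εs + |εd|) = 8/29.
So producers capture 8/29 of the subsidy.

Producer share = 8/29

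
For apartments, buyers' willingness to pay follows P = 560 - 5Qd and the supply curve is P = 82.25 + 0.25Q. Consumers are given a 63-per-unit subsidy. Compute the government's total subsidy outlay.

Pre-subsidy: 560 - 5Q = 82.25 + 0.25Q gives Q* = 91 and P* = 105.
With the rebate, buyers effectively pay Pb = Ps − 63, where Ps is the price sellers receive.
On the curves, Pb = 560 - 5Q and Ps = 82.25 + 0.25Q; the wedge Ps − Pb = 63 gives 82.25 + 0.25Q − (560 - 5Q) = 63, so Q' = 103.
Then Pb = 560 − 5·103 = 45 and Ps = 82.25 + 0.25·103 = 108.
Government outlay = subsidy × quantity = 63 × 103 = 6489.

Government cost = 6489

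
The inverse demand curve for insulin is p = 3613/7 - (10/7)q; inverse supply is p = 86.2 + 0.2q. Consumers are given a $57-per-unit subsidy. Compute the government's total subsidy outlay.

Government cost = $17043

Pre-subsidy: 3613/7 - (10/7)q = 86.2 + 0.2q gives q* = 264 and p* = 139.
With the rebate, buyers effectively pay pb = ps − 57, where ps is the price sellers receive.
On the curves, pb = 3613/7 - (10/7)q and ps = 86.2 + 0.2q; the wedge ps − pb = 57 gives 86.2 + 0.2q − (3613/7 - (10/7)q) = 57, so q' = 299.
Then pb = 3613/7 − (10/7)·299 = 89 and ps = 86.2 + 0.2·299 = 146.
Government outlay = subsidy × quantity = 57 × 299 = 17043.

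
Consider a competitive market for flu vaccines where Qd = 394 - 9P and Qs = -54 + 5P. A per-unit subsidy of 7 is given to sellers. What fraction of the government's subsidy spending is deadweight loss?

DWL / government spending = 45/514

Pre-subsidy: 394 - 9P = -54 + 5P gives P* = 32, Q* = 106.
With the subsidy, sellers receive Ps = Pb + 7 for each unit, where Pb is the price buyers pay.
Supply in terms of Pb becomes Qs = -54 + 5(Pb + 7) = -19 + 5Pb. Setting this equal to demand: 394 - 9Pb = -19 + 5Pb, so Pb = 29.5.
Sellers receive Ps = 29.5 + 7 = 36.5; Q' = 394 − 9·29.5 = 128.5.
ΔCS = ½(106 + 128.5)(32 − 29.5) = 293.125; ΔPS = ½(106 + 128.5)(36.5 − 32) = 527.625.
Government spending = 7 × 128.5 = 899.5.
DWL = ½ × 7 × (128.5 − 106) = 78.75; fraction = 78.75 / 899.5 = 45/514.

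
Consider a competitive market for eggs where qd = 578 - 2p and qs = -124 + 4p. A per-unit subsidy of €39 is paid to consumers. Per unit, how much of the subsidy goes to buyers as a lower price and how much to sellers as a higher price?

Buyers gain €26 per unit; sellers gain €13 per unit

Pre-subsidy: 578 - 2p = -124 + 4p gives p* = 117, q* = 344.
With the rebate, buyers effectively pay pb = ps − 39, where ps is the price sellers receive.
Demand in terms of ps becomes qd = 578 − 2(ps − 39) = 656 - 2ps. Setting this equal to supply: 656 - 2ps = -124 + 4ps, so ps = 130.
Buyers pay pb = 130 − 39 = 91; q' = -124 + 4·130 = 396.
Buyers' price falls by p* − pb = 117 − 91 = 26; sellers' price rises by ps − p* = 130 − 117 = 13.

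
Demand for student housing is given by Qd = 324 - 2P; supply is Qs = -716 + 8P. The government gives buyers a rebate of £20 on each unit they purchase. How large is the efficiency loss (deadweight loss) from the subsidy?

Deadweight loss = £320

Pre-subsidy: 324 - 2P = -716 + 8P gives P* = 104, Q* = 116.
With the rebate, buyers effectively pay Pb = Ps − 20, where Ps is the price sellers receive.
Demand in terms of Ps becomes Qd = 324 − 2(Ps − 20) = 364 - 2Ps. Setting this equal to supply: 364 - 2Ps = -716 + 8Ps, so Ps = 108.
Buyers pay Pb = 108 − 20 = 88; Q' = -716 + 8·108 = 148.
The subsidy expands output by 148 − 116 = 32 past the efficient level; on those units the gap between marginal cost and willingness to pay runs from 0 up to 20.
DWL = ½ × 20 × 32 = 320.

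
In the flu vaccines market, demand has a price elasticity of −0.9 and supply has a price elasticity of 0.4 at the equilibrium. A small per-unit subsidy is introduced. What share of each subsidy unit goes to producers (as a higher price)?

Producer share = 9/13

For a small subsidy around the equilibrium, the benefit split depends on the relative slopes, which at a point are proportional to the elasticities.
Buyer share = εs/(εs + |εd|) = 0.4/(0.4 + 0.9) = 4/13; seller share = |εd|/(εs + |εd|) = 9/13.
So producers capture 9/13 of the subsidy.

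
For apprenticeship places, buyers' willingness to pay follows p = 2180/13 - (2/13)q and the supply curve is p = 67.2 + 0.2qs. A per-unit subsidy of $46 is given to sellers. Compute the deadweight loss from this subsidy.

Deadweight loss = $2990

Pre-subsidy: 2180/13 - (2/13)q = 67.2 + 0.2q gives q* = 284 and p* = 124.
With the subsidy, sellers receive ps = pb + 46 for each unit, where pb is the price buyers pay.
On the curves, pb = 2180/13 - (2/13)q and ps = 67.2 + 0.2q; the wedge ps − pb = 46 gives 67.2 + 0.2q − (2180/13 - (2/13)q) = 46, so q' = 414.
Then pb = 2180/13 − (2/13)·414 = 104 and ps = 67.2 + 0.2·414 = 150.
The subsidy expands output by 414 − 284 = 130 past the efficient level; on those units the gap between marginal cost and willingness to pay runs from 0 up to 46.
DWL = ½ × 46 × 130 = 2990.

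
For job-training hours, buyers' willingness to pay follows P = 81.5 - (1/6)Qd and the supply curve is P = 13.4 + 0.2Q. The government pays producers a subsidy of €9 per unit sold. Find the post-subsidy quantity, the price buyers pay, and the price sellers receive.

Q' = 2313/11; buyers pay 511/11; sellers receive 610/11

Pre-subsidy: 81.5 - (1/6)Q = 13.4 + 0.2Q gives Q* = 2043/11 and P* = 556/11.
With the subsidy, sellers receive Ps = Pb + 9 for each unit, where Pb is the price buyers pay.
On the curves, Pb = 81.5 - (1/6)Q and Ps = 13.4 + 0.2Q; the wedge Ps − Pb = 9 gives 13.4 + 0.2Q − (81.5 - (1/6)Q) = 9, so Q' = 2313/11.
Then Pb = 81.5 − (1/6)·(2313/11) = 511/11 and Ps = 13.4 + 0.2·(2313/11) = 610/11.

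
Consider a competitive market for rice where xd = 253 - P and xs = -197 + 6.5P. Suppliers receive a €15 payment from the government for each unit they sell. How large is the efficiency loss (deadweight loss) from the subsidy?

Pre-subsidy: 253 - P = -197 + 6.5P gives P* = 60, x* = 193.
With the subsidy, sellers receive Ps = Pb + 15 for each unit, where Pb is the price buyers pay.
Supply in terms of Pb becomes xs = -197 + 6.5(Pb + 15) = -99.5 + 6.5Pb. Setting this equal to demand: 253 - Pb = -99.5 + 6.5Pb, so Pb = 47.
Sellers receive Ps = 47 + 15 = 62; x' = 253 − 1·47 = 206.
The subsidy expands output by 206 − 193 = 13 past the efficient level; on those units the gap between marginal cost and willingness to pay runs from 0 up to 15.
DWL = ½ × 15 × 13 = 97.5.

Deadweight loss = €97.5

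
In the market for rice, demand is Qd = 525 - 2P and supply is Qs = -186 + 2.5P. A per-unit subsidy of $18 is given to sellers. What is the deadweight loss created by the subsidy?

Deadweight loss = $180

Pre-subsidy: 525 - 2P = -186 + 2.5P gives P* = 158, Q* = 209.
With the subsidy, sellers receive Ps = Pb + 18 for each unit, where Pb is the price buyers pay.
Supply in terms of Pb becomes Qs = -186 + 2.5(Pb + 18) = -141 + 2.5Pb. Setting this equal to demand: 525 - 2Pb = -141 + 2.5Pb, so Pb = 148.
Sellers receive Ps = 148 + 18 = 166; Q' = 525 − 2·148 = 229.
The subsidy expands output by 229 − 209 = 20 past the efficient level; on those units the gap between marginal cost and willingness to pay runs from 0 up to 18.
DWL = ½ × 18 × 20 = 180.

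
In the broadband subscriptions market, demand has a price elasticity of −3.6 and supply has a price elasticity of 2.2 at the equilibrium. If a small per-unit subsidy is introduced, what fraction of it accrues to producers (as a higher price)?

Producer share = 18/29

For a small subsidy around the equilibrium, the benefit split depends on the relative slopes, which at a point are proportional to the elasticities.
Buyer share = εs/(εs + |εd|) = 2.2/(2.2 + 3.6) = 11/29; seller share = |εd|/(εs + |εd|) = 18/29.
So producers capture 18/29 of the subsidy.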